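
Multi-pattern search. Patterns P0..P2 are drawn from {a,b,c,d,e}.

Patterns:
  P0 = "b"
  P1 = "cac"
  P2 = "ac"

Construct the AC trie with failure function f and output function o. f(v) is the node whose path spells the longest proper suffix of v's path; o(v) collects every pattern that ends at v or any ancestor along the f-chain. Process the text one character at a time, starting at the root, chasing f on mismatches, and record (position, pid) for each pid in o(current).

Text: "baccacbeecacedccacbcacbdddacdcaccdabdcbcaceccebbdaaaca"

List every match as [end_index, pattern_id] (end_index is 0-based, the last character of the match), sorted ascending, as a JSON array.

Build:
Trie (insert patterns):
  0='ε' goto a→5 b→1 c→2
  1='b' goto ·  [P0 ends]
  2='c' goto a→3
  3='ca' goto c→4
  4='cac' goto ·  [P1 ends]
  5='a' goto c→6
  6='ac' goto ·  [P2 ends]

Failure links (BFS by depth):
  n1('b'): parent n0 fail=0; on 'b' 0 → fail=0;  out {0}∪∅={0}
  n2('c'): parent n0 fail=0; on 'c' 0 → fail=0;  out ∅∪∅=∅
  n5('a'): parent n0 fail=0; on 'a' 0 → fail=0;  out ∅∪∅=∅
  n3('ca'): parent n2 fail=0; on 'a' 0 → fail=5;  out ∅∪∅=∅
  n6('ac'): parent n5 fail=0; on 'c' 0 → fail=2;  out {2}∪∅={2}
  n4('cac'): parent n3 fail=5; on 'c' 5 → fail=6;  out {1}∪{2}={1,2}

Scan:
pos 0 'b': at 1  emit P0@[0:0]
pos 1 'a': at 5 ·f
pos 2 'c': at 6  emit P2@[1:2]
pos 3 'c': at 2 ·f
pos 4 'a': at 3
pos 5 'c': at 4  emit P1@[3:5],P2@[4:5]
pos 6 'b': at 1 ·f  emit P0@[6:6]
pos 7 'e': at 0 ·f
pos 8 'e': at 0
pos 9 'c': at 2
pos 10 'a': at 3
pos 11 'c': at 4  emit P1@[9:11],P2@[10:11]
pos 12 'e': at 0 ·f
pos 13 'd': at 0
pos 14 'c': at 2
pos 15 'c': at 2 ·f
pos 16 'a': at 3
pos 17 'c': at 4  emit P1@[15:17],P2@[16:17]
pos 18 'b': at 1 ·f  emit P0@[18:18]
pos 19 'c': at 2 ·f
pos 20 'a': at 3
pos 21 'c': at 4  emit P1@[19:21],P2@[20:21]
pos 22 'b': at 1 ·f  emit P0@[22:22]
pos 23 'd': at 0 ·f
pos 24 'd': at 0
pos 25 'd': at 0
pos 26 'a': at 5
pos 27 'c': at 6  emit P2@[26:27]
pos 28 'd': at 0 ·f
pos 29 'c': at 2
pos 30 'a': at 3
pos 31 'c': at 4  emit P1@[29:31],P2@[30:31]
pos 32 'c': at 2 ·f
pos 33 'd': at 0 ·f
pos 34 'a': at 5
pos 35 'b': at 1 ·f  emit P0@[35:35]
pos 36 'd': at 0 ·f
pos 37 'c': at 2
pos 38 'b': at 1 ·f  emit P0@[38:38]
pos 39 'c': at 2 ·f
pos 40 'a': at 3
pos 41 'c': at 4  emit P1@[39:41],P2@[40:41]
pos 42 'e': at 0 ·f
pos 43 'c': at 2
pos 44 'c': at 2 ·f
pos 45 'e': at 0 ·f
pos 46 'b': at 1  emit P0@[46:46]
pos 47 'b': at 1 ·f  emit P0@[47:47]
pos 48 'd': at 0 ·f
pos 49 'a': at 5
pos 50 'a': at 5 ·f
pos 51 'a': at 5 ·f
pos 52 'c': at 6  emit P2@[51:52]
pos 53 'a': at 3 ·f

Matches: [[0,0],[2,2],[5,1],[5,2],[6,0],[11,1],[11,2],[17,1],[17,2],[18,0],[21,1],[21,2],[22,0],[27,2],[31,1],[31,2],[35,0],[38,0],[41,1],[41,2],[46,0],[47,0],[52,2]]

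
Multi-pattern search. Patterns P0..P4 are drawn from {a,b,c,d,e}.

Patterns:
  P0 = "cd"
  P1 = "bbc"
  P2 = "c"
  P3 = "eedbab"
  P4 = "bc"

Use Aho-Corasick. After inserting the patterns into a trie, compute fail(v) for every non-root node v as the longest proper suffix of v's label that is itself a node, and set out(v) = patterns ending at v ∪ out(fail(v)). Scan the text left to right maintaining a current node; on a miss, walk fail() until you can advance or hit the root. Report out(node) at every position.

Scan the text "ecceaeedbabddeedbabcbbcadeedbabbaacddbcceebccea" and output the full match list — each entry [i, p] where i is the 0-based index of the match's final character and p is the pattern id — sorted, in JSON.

Construct AC machine:
Trie nodes:
  n0 'ε': b→3 c→1 e→6
  n1 'c': d→2  [P2 ends]
  n2 'cd': ·  [P0 ends]
  n3 'b': b→4 c→12
  n4 'bb': c→5
  n5 'bbc': ·  [P1 ends]
  n6 'e': e→7
  n7 'ee': d→8
  n8 'eed': b→9
  n9 'eedb': a→10
  n10 'eedba': b→11
  n11 'eedbab': ·  [P3 ends]
  n12 'bc': ·  [P4 ends]

Failure links (BFS by depth):
  n1('c'): parent n0 fail=0; on 'c' 0 → fail=0;  out {2}∪∅={2}
  n3('b'): parent n0 fail=0; on 'b' 0 → fail=0;  out ∅∪∅=∅
  n6('e'): parent n0 fail=0; on 'e' 0 → fail=0;  out ∅∪∅=∅
  n2('cd'): parent n1 fail=0; on 'd' 0 → fail=0;  out {0}∪∅={0}
  n4('bb'): parent n3 fail=0; on 'b' 0 → fail=3;  out ∅∪∅=∅
  n7('ee'): parent n6 fail=0; on 'e' 0 → fail=6;  out ∅∪∅=∅
  n12('bc'): parent n3 fail=0; on 'c' 0 → fail=1;  out {4}∪{2}={2,4}
  n5('bbc'): parent n4 fail=3; on 'c' 3 → fail=12;  out {1}∪{2,4}={1,2,4}
  n8('eed'): parent n7 fail=6; on 'd' 6→0 → fail=0;  out ∅∪∅=∅
  n9('eedb'): parent n8 fail=0; on 'b' 0 → fail=3;  out ∅∪∅=∅
  n10('eedba'): parent n9 fail=3; on 'a' 3→0 → fail=0;  out ∅∪∅=∅
  n11('eedbab'): parent n10 fail=0; on 'b' 0 → fail=3;  out {3}∪∅={3}

Text stream:
pos 0 'e': at 6
pos 1 'c': at 1 ·f  emit P2@[1:1]
pos 2 'c': at 1 ·f  emit P2@[2:2]
pos 3 'e': at 6 ·f
pos 4 'a': at 0 ·f
pos 5 'e': at 6
pos 6 'e': at 7
pos 7 'd': at 8
pos 8 'b': at 9
pos 9 'a': at 10
pos 10 'b': at 11  emit P3@[5:10]
pos 11 'd': at 0 ·f
pos 12 'd': at 0
pos 13 'e': at 6
pos 14 'e': at 7
pos 15 'd': at 8
pos 16 'b': at 9
pos 17 'a': at 10
pos 18 'b': at 11  emit P3@[13:18]
pos 19 'c': at 12 ·f  emit P2@[19:19],P4@[18:19]
pos 20 'b': at 3 ·f
pos 21 'b': at 4
pos 22 'c': at 5  emit P1@[20:22],P2@[22:22],P4@[21:22]
pos 23 'a': at 0 ·f
pos 24 'd': at 0
pos 25 'e': at 6
pos 26 'e': at 7
pos 27 'd': at 8
pos 28 'b': at 9
pos 29 'a': at 10
pos 30 'b': at 11  emit P3@[25:30]
pos 31 'b': at 4 ·f
pos 32 'a': at 0 ·f
pos 33 'a': at 0
pos 34 'c': at 1  emit P2@[34:34]
pos 35 'd': at 2  emit P0@[34:35]
pos 36 'd': at 0 ·f
pos 37 'b': at 3
pos 38 'c': at 12  emit P2@[38:38],P4@[37:38]
pos 39 'c': at 1 ·f  emit P2@[39:39]
pos 40 'e': at 6 ·f
pos 41 'e': at 7
pos 42 'b': at 3 ·f
pos 43 'c': at 12  emit P2@[43:43],P4@[42:43]
pos 44 'c': at 1 ·f  emit P2@[44:44]
pos 45 'e': at 6 ·f
pos 46 'a': at 0 ·f

Result: [[1,2],[2,2],[10,3],[18,3],[19,2],[19,4],[22,1],[22,2],[22,4],[30,3],[34,2],[35,0],[38,2],[38,4],[39,2],[43,2],[43,4],[44,2]]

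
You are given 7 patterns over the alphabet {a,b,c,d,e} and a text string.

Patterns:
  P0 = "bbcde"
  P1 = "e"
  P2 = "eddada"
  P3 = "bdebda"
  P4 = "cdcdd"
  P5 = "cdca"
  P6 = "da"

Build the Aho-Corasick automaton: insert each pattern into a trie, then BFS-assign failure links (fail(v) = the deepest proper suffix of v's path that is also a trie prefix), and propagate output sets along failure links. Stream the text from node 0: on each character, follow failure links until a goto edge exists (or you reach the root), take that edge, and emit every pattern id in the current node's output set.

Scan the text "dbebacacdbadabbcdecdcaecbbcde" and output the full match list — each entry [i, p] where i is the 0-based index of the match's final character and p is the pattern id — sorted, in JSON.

Construct AC machine:
Trie nodes:
  n0 'ε': b→1 c→17 d→23 e→6
  n1 'b': b→2 d→12
  n2 'bb': c→3
  n3 'bbc': d→4
  n4 'bbcd': e→5
  n5 'bbcde': ·  [P0 ends]
  n6 'e': d→7  [P1 ends]
  n7 'ed': d→8
  n8 'edd': a→9
  n9 'edda': d→10
  n10 'eddad': a→11
  n11 'eddada': ·  [P2 ends]
  n12 'bd': e→13
  n13 'bde': b→14
  n14 'bdeb': d→15
  n15 'bdebd': a→16
  n16 'bdebda': ·  [P3 ends]
  n17 'c': d→18
  n18 'cd': c→19
  n19 'cdc': a→22 d→20
  n20 'cdcd': d→21
  n21 'cdcdd': ·  [P4 ends]
  n22 'cdca': ·  [P5 ends]
  n23 'd': a→24
  n24 'da': ·  [P6 ends]

Failure links (BFS by depth):
  fail(1) 'b': from fail(0)=0 chase 'b': 0 ⇒ 0;  out=∅∪out(0)=∅
  fail(6) 'e': from fail(0)=0 chase 'e': 0 ⇒ 0;  out={1}∪out(0)={1}
  fail(17) 'c': from fail(0)=0 chase 'c': 0 ⇒ 0;  out=∅∪out(0)=∅
  fail(23) 'd': from fail(0)=0 chase 'd': 0 ⇒ 0;  out=∅∪out(0)=∅
  fail(2) 'bb': from fail(1)=0 chase 'b': 0 ⇒ 1;  out=∅∪out(1)=∅
  fail(7) 'ed': from fail(6)=0 chase 'd': 0 ⇒ 23;  out=∅∪out(23)=∅
  fail(12) 'bd': from fail(1)=0 chase 'd': 0 ⇒ 23;  out=∅∪out(23)=∅
  fail(18) 'cd': from fail(17)=0 chase 'd': 0 ⇒ 23;  out=∅∪out(23)=∅
  fail(24) 'da': from fail(23)=0 chase 'a': 0 ⇒ 0;  out={6}∪out(0)={6}
  fail(3) 'bbc': from fail(2)=1 chase 'c': 1→0 ⇒ 17;  out=∅∪out(17)=∅
  fail(8) 'edd': from fail(7)=23 chase 'd': 23→0 ⇒ 23;  out=∅∪out(23)=∅
  fail(13) 'bde': from fail(12)=23 chase 'e': 23→0 ⇒ 6;  out=∅∪out(6)={1}
  fail(19) 'cdc': from fail(18)=23 chase 'c': 23→0 ⇒ 17;  out=∅∪out(17)=∅
  fail(4) 'bbcd': from fail(3)=17 chase 'd': 17 ⇒ 18;  out=∅∪out(18)=∅
  fail(9) 'edda': from fail(8)=23 chase 'a': 23 ⇒ 24;  out=∅∪out(24)={6}
  fail(14) 'bdeb': from fail(13)=6 chase 'b': 6→0 ⇒ 1;  out=∅∪out(1)=∅
  fail(20) 'cdcd': from fail(19)=17 chase 'd': 17 ⇒ 18;  out=∅∪out(18)=∅
  fail(22) 'cdca': from fail(19)=17 chase 'a': 17→0 ⇒ 0;  out={5}∪out(0)={5}
  fail(5) 'bbcde': from fail(4)=18 chase 'e': 18→23→0 ⇒ 6;  out={0}∪out(6)={0,1}
  fail(10) 'eddad': from fail(9)=24 chase 'd': 24→0 ⇒ 23;  out=∅∪out(23)=∅
  fail(15) 'bdebd': from fail(14)=1 chase 'd': 1 ⇒ 12;  out=∅∪out(12)=∅
  fail(21) 'cdcdd': from fail(20)=18 chase 'd': 18→23→0 ⇒ 23;  out={4}∪out(23)={4}
  fail(11) 'eddada': from fail(10)=23 chase 'a': 23 ⇒ 24;  out={2}∪out(24)={2,6}
  fail(16) 'bdebda': from fail(15)=12 chase 'a': 12→23 ⇒ 24;  out={3}∪out(24)={3,6}

Scan:
[0] read 'd'  n0⇒n23
[1] read 'b'  n23⇒n1 (fail-walked)
[2] read 'e'  n1⇒n6 (fail-walked)  → match P1@[2:2]
[3] read 'b'  n6⇒n1 (fail-walked)
[4] read 'a'  n1⇒n0 (fail-walked)
[5] read 'c'  n0⇒n17
[6] read 'a'  n17⇒n0 (fail-walked)
[7] read 'c'  n0⇒n17
[8] read 'd'  n17⇒n18
[9] read 'b'  n18⇒n1 (fail-walked)
[10] read 'a'  n1⇒n0 (fail-walked)
[11] read 'd'  n0⇒n23
[12] read 'a'  n23⇒n24  → match P6@[11:12]
[13] read 'b'  n24⇒n1 (fail-walked)
[14] read 'b'  n1⇒n2
[15] read 'c'  n2⇒n3
[16] read 'd'  n3⇒n4
[17] read 'e'  n4⇒n5  → match P0@[13:17],P1@[17:17]
[18] read 'c'  n5⇒n17 (fail-walked)
[19] read 'd'  n17⇒n18
[20] read 'c'  n18⇒n19
[21] read 'a'  n19⇒n22  → match P5@[18:21]
[22] read 'e'  n22⇒n6 (fail-walked)  → match P1@[22:22]
[23] read 'c'  n6⇒n17 (fail-walked)
[24] read 'b'  n17⇒n1 (fail-walked)
[25] read 'b'  n1⇒n2
[26] read 'c'  n2⇒n3
[27] read 'd'  n3⇒n4
[28] read 'e'  n4⇒n5  → match P0@[24:28],P1@[28:28]

All matches (sorted): [[2,1],[12,6],[17,0],[17,1],[21,5],[22,1],[28,0],[28,1]]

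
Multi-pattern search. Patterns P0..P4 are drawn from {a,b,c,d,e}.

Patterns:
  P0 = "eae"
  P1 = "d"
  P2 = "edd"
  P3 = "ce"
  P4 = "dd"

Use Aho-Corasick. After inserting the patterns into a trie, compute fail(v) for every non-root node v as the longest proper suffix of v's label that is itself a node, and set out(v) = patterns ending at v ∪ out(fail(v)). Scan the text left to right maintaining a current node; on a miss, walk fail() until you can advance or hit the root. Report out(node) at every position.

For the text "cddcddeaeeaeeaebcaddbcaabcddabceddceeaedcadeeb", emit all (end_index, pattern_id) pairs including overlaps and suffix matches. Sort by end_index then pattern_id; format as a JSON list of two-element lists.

Build:
Trie (insert patterns):
  n0 'ε': c→7 d→4 e→1
  n1 'e': a→2 d→5
  n2 'ea': e→3
  n3 'eae': ·  ←P0
  n4 'd': d→9  ←P1
  n5 'ed': d→6
  n6 'edd': ·  ←P2
  n7 'c': e→8
  n8 'ce': ·  ←P3
  n9 'dd': ·  ←P4

Failure links (BFS by depth):
  fail(1) 'e': from fail(0)=0 chase 'e': 0 ⇒ 0;  out=∅∪out(0)=∅
  fail(4) 'd': from fail(0)=0 chase 'd': 0 ⇒ 0;  out={1}∪out(0)={1}
  fail(7) 'c': from fail(0)=0 chase 'c': 0 ⇒ 0;  out=∅∪out(0)=∅
  fail(2) 'ea': from fail(1)=0 chase 'a': 0 ⇒ 0;  out=∅∪out(0)=∅
  fail(5) 'ed': from fail(1)=0 chase 'd': 0 ⇒ 4;  out=∅∪out(4)={1}
  fail(8) 'ce': from fail(7)=0 chase 'e': 0 ⇒ 1;  out={3}∪out(1)={3}
  fail(9) 'dd': from fail(4)=0 chase 'd': 0 ⇒ 4;  out={4}∪out(4)={1,4}
  fail(3) 'eae': from fail(2)=0 chase 'e': 0 ⇒ 1;  out={0}∪out(1)={0}
  fail(6) 'edd': from fail(5)=4 chase 'd': 4 ⇒ 9;  out={2}∪out(9)={1,2,4}

Text stream:
pos 0 'c': at 7
pos 1 'd': at 4 ·f  ** P1@[1:1]
pos 2 'd': at 9  ** P1@[2:2],P4@[1:2]
pos 3 'c': at 7 ·f
pos 4 'd': at 4 ·f  ** P1@[4:4]
pos 5 'd': at 9  ** P1@[5:5],P4@[4:5]
pos 6 'e': at 1 ·f
pos 7 'a': at 2
pos 8 'e': at 3  ** P0@[6:8]
pos 9 'e': at 1 ·f
pos 10 'a': at 2
pos 11 'e': at 3  ** P0@[9:11]
pos 12 'e': at 1 ·f
pos 13 'a': at 2
pos 14 'e': at 3  ** P0@[12:14]
pos 15 'b': at 0 ·f
pos 16 'c': at 7
pos 17 'a': at 0 ·f
pos 18 'd': at 4  ** P1@[18:18]
pos 19 'd': at 9  ** P1@[19:19],P4@[18:19]
pos 20 'b': at 0 ·f
pos 21 'c': at 7
pos 22 'a': at 0 ·f
pos 23 'a': at 0
pos 24 'b': at 0
pos 25 'c': at 7
pos 26 'd': at 4 ·f  ** P1@[26:26]
pos 27 'd': at 9  ** P1@[27:27],P4@[26:27]
pos 28 'a': at 0 ·f
pos 29 'b': at 0
pos 30 'c': at 7
pos 31 'e': at 8  ** P3@[30:31]
pos 32 'd': at 5 ·f  ** P1@[32:32]
pos 33 'd': at 6  ** P1@[33:33],P2@[31:33],P4@[32:33]
pos 34 'c': at 7 ·f
pos 35 'e': at 8  ** P3@[34:35]
pos 36 'e': at 1 ·f
pos 37 'a': at 2
pos 38 'e': at 3  ** P0@[36:38]
pos 39 'd': at 5 ·f  ** P1@[39:39]
pos 40 'c': at 7 ·f
pos 41 'a': at 0 ·f
pos 42 'd': at 4  ** P1@[42:42]
pos 43 'e': at 1 ·f
pos 44 'e': at 1 ·f
pos 45 'b': at 0 ·f

Matches: [[1,1],[2,1],[2,4],[4,1],[5,1],[5,4],[8,0],[11,0],[14,0],[18,1],[19,1],[19,4],[26,1],[27,1],[27,4],[31,3],[32,1],[33,1],[33,2],[33,4],[35,3],[38,0],[39,1],[42,1]]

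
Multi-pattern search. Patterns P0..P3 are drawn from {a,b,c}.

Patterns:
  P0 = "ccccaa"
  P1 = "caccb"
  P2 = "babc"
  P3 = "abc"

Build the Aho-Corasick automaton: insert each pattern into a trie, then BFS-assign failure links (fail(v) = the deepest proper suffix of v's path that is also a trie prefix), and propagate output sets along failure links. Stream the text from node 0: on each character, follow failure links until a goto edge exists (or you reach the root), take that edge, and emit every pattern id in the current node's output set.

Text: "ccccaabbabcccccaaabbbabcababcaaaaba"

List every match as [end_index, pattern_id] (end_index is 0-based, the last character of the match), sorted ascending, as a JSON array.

Construct AC machine:
Trie nodes:
  0='ε' goto a→15 b→11 c→1
  1='c' goto a→7 c→2
  2='cc' goto c→3
  3='ccc' goto c→4
  4='cccc' goto a→5
  5='cccca' goto a→6
  6='ccccaa' goto ·  [P0 ends]
  7='ca' goto c→8
  8='cac' goto c→9
  9='cacc' goto b→10
  10='caccb' goto ·  [P1 ends]
  11='b' goto a→12
  12='ba' goto b→13
  13='bab' goto c→14
  14='babc' goto ·  [P2 ends]
  15='a' goto b→16
  16='ab' goto c→17
  17='abc' goto ·  [P3 ends]

BFS fail/out derivation:
  fail(1) 'c': from fail(0)=0 chase 'c': 0 ⇒ 0;  out=∅∪out(0)=∅
  fail(11) 'b': from fail(0)=0 chase 'b': 0 ⇒ 0;  out=∅∪out(0)=∅
  fail(15) 'a': from fail(0)=0 chase 'a': 0 ⇒ 0;  out=∅∪out(0)=∅
  fail(2) 'cc': from fail(1)=0 chase 'c': 0 ⇒ 1;  out=∅∪out(1)=∅
  fail(7) 'ca': from fail(1)=0 chase 'a': 0 ⇒ 15;  out=∅∪out(15)=∅
  fail(12) 'ba': from fail(11)=0 chase 'a': 0 ⇒ 15;  out=∅∪out(15)=∅
  fail(16) 'ab': from fail(15)=0 chase 'b': 0 ⇒ 11;  out=∅∪out(11)=∅
  fail(3) 'ccc': from fail(2)=1 chase 'c': 1 ⇒ 2;  out=∅∪out(2)=∅
  fail(8) 'cac': from fail(7)=15 chase 'c': 15→0 ⇒ 1;  out=∅∪out(1)=∅
  fail(13) 'bab': from fail(12)=15 chase 'b': 15 ⇒ 16;  out=∅∪out(16)=∅
  fail(17) 'abc': from fail(16)=11 chase 'c': 11→0 ⇒ 1;  out={3}∪out(1)={3}
  fail(4) 'cccc': from fail(3)=2 chase 'c': 2 ⇒ 3;  out=∅∪out(3)=∅
  fail(9) 'cacc': from fail(8)=1 chase 'c': 1 ⇒ 2;  out=∅∪out(2)=∅
  fail(14) 'babc': from fail(13)=16 chase 'c': 16 ⇒ 17;  out={2}∪out(17)={2,3}
  fail(5) 'cccca': from fail(4)=3 chase 'a': 3→2→1 ⇒ 7;  out=∅∪out(7)=∅
  fail(10) 'caccb': from fail(9)=2 chase 'b': 2→1→0 ⇒ 11;  out={1}∪out(11)={1}
  fail(6) 'ccccaa': from fail(5)=7 chase 'a': 7→15→0 ⇒ 15;  out={0}∪out(15)={0}

Scan:
i=0 'c': node 0→1
i=1 'c': node 1→2
i=2 'c': node 2→3
i=3 'c': node 3→4
i=4 'a': node 4→5
i=5 'a': node 5→6  → match P0@[0:5]
i=6 'b': node 6→16 (fail-walked)
i=7 'b': node 16→11 (fail-walked)
i=8 'a': node 11→12
i=9 'b': node 12→13
i=10 'c': node 13→14  → match P2@[7:10],P3@[8:10]
i=11 'c': node 14→2 (fail-walked)
i=12 'c': node 2→3
i=13 'c': node 3→4
i=14 'c': node 4→4 (fail-walked)
i=15 'a': node 4→5
i=16 'a': node 5→6  → match P0@[11:16]
i=17 'a': node 6→15 (fail-walked)
i=18 'b': node 15→16
i=19 'b': node 16→11 (fail-walked)
i=20 'b': node 11→11 (fail-walked)
i=21 'a': node 11→12
i=22 'b': node 12→13
i=23 'c': node 13→14  → match P2@[20:23],P3@[21:23]
i=24 'a': node 14→7 (fail-walked)
i=25 'b': node 7→16 (fail-walked)
i=26 'a': node 16→12 (fail-walked)
i=27 'b': node 12→13
i=28 'c': node 13→14  → match P2@[25:28],P3@[26:28]
i=29 'a': node 14→7 (fail-walked)
i=30 'a': node 7→15 (fail-walked)
i=31 'a': node 15→15 (fail-walked)
i=32 'a': node 15→15 (fail-walked)
i=33 'b': node 15→16
i=34 'a': node 16→12 (fail-walked)

Matches: [[5,0],[10,2],[10,3],[16,0],[23,2],[23,3],[28,2],[28,3]]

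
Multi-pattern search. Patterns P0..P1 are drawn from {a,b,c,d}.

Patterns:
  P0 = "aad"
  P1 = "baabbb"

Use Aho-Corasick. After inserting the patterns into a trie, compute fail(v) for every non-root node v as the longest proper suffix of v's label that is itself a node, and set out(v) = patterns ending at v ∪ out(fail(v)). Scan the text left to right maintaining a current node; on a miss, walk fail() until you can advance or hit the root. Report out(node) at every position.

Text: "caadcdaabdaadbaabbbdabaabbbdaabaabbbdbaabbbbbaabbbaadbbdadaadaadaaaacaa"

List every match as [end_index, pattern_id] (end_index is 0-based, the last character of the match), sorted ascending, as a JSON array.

Build automaton:
Trie nodes:
  n0 'ε': a→1 b→4
  n1 'a': a→2
  n2 'aa': d→3
  n3 'aad': ·  [P0 ends]
  n4 'b': a→5
  n5 'ba': a→6
  n6 'baa': b→7
  n7 'baab': b→8
  n8 'baabb': b→9
  n9 'baabbb': ·  [P1 ends]

Failure links (BFS by depth):
  fail(1) 'a': from fail(0)=0 chase 'a': 0 ⇒ 0;  out=∅∪out(0)=∅
  fail(4) 'b': from fail(0)=0 chase 'b': 0 ⇒ 0;  out=∅∪out(0)=∅
  fail(2) 'aa': from fail(1)=0 chase 'a': 0 ⇒ 1;  out=∅∪out(1)=∅
  fail(5) 'ba': from fail(4)=0 chase 'a': 0 ⇒ 1;  out=∅∪out(1)=∅
  fail(3) 'aad': from fail(2)=1 chase 'd': 1→0 ⇒ 0;  out={0}∪out(0)={0}
  fail(6) 'baa': from fail(5)=1 chase 'a': 1 ⇒ 2;  out=∅∪out(2)=∅
  fail(7) 'baab': from fail(6)=2 chase 'b': 2→1→0 ⇒ 4;  out=∅∪out(4)=∅
  fail(8) 'baabb': from fail(7)=4 chase 'b': 4→0 ⇒ 4;  out=∅∪out(4)=∅
  fail(9) 'baabbb': from fail(8)=4 chase 'b': 4→0 ⇒ 4;  out={1}∪out(4)={1}

Text stream:
pos 0 'c': at 0
pos 1 'a': at 1
pos 2 'a': at 2
pos 3 'd': at 3  emit P0@[1:3]
pos 4 'c': at 0 (fail-walked)
pos 5 'd': at 0
pos 6 'a': at 1
pos 7 'a': at 2
pos 8 'b': at 4 (fail-walked)
pos 9 'd': at 0 (fail-walked)
pos 10 'a': at 1
pos 11 'a': at 2
pos 12 'd': at 3  emit P0@[10:12]
pos 13 'b': at 4 (fail-walked)
pos 14 'a': at 5
pos 15 'a': at 6
pos 16 'b': at 7
pos 17 'b': at 8
pos 18 'b': at 9  emit P1@[13:18]
pos 19 'd': at 0 (fail-walked)
pos 20 'a': at 1
pos 21 'b': at 4 (fail-walked)
pos 22 'a': at 5
pos 23 'a': at 6
pos 24 'b': at 7
pos 25 'b': at 8
pos 26 'b': at 9  emit P1@[21:26]
pos 27 'd': at 0 (fail-walked)
pos 28 'a': at 1
pos 29 'a': at 2
pos 30 'b': at 4 (fail-walked)
pos 31 'a': at 5
pos 32 'a': at 6
pos 33 'b': at 7
pos 34 'b': at 8
pos 35 'b': at 9  emit P1@[30:35]
pos 36 'd': at 0 (fail-walked)
pos 37 'b': at 4
pos 38 'a': at 5
pos 39 'a': at 6
pos 40 'b': at 7
pos 41 'b': at 8
pos 42 'b': at 9  emit P1@[37:42]
pos 43 'b': at 4 (fail-walked)
pos 44 'b': at 4 (fail-walked)
pos 45 'a': at 5
pos 46 'a': at 6
pos 47 'b': at 7
pos 48 'b': at 8
pos 49 'b': at 9  emit P1@[44:49]
pos 50 'a': at 5 (fail-walked)
pos 51 'a': at 6
pos 52 'd': at 3 (fail-walked)  emit P0@[50:52]
pos 53 'b': at 4 (fail-walked)
pos 54 'b': at 4 (fail-walked)
pos 55 'd': at 0 (fail-walked)
pos 56 'a': at 1
pos 57 'd': at 0 (fail-walked)
pos 58 'a': at 1
pos 59 'a': at 2
pos 60 'd': at 3  emit P0@[58:60]
pos 61 'a': at 1 (fail-walked)
pos 62 'a': at 2
pos 63 'd': at 3  emit P0@[61:63]
pos 64 'a': at 1 (fail-walked)
pos 65 'a': at 2
pos 66 'a': at 2 (fail-walked)
pos 67 'a': at 2 (fail-walked)
pos 68 'c': at 0 (fail-walked)
pos 69 'a': at 1
pos 70 'a': at 2

Matches: [[3,0],[12,0],[18,1],[26,1],[35,1],[42,1],[49,1],[52,0],[60,0],[63,0]]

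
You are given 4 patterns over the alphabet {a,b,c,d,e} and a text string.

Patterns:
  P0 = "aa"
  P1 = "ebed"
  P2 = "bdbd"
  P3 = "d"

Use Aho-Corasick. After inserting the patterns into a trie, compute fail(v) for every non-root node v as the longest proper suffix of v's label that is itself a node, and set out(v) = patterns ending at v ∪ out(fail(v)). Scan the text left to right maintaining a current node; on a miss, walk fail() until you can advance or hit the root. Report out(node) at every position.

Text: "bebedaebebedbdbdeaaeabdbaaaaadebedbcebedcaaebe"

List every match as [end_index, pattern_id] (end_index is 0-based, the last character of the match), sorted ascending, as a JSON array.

Build automaton:
Trie nodes:
  n0 'ε': a→1 b→7 d→11 e→3
  n1 'a': a→2
  n2 'aa': ·  [P0 ends]
  n3 'e': b→4
  n4 'eb': e→5
  n5 'ebe': d→6
  n6 'ebed': ·  [P1 ends]
  n7 'b': d→8
  n8 'bd': b→9
  n9 'bdb': d→10
  n10 'bdbd': ·  [P2 ends]
  n11 'd': ·  [P3 ends]

Failure links (BFS by depth):
  n1('a'): parent n0 fail=0; on 'a' 0 → fail=0;  out ∅∪∅=∅
  n3('e'): parent n0 fail=0; on 'e' 0 → fail=0;  out ∅∪∅=∅
  n7('b'): parent n0 fail=0; on 'b' 0 → fail=0;  out ∅∪∅=∅
  n11('d'): parent n0 fail=0; on 'd' 0 → fail=0;  out {3}∪∅={3}
  n2('aa'): parent n1 fail=0; on 'a' 0 → fail=1;  out {0}∪∅={0}
  n4('eb'): parent n3 fail=0; on 'b' 0 → fail=7;  out ∅∪∅=∅
  n8('bd'): parent n7 fail=0; on 'd' 0 → fail=11;  out ∅∪{3}={3}
  n5('ebe'): parent n4 fail=7; on 'e' 7→0 → fail=3;  out ∅∪∅=∅
  n9('bdb'): parent n8 fail=11; on 'b' 11→0 → fail=7;  out ∅∪∅=∅
  n6('ebed'): parent n5 fail=3; on 'd' 3→0 → fail=11;  out {1}∪{3}={1,3}
  n10('bdbd'): parent n9 fail=7; on 'd' 7 → fail=8;  out {2}∪{3}={2,3}

Scan:
pos 0 'b': at 7
pos 1 'e': at 3 (via fail)
pos 2 'b': at 4
pos 3 'e': at 5
pos 4 'd': at 6  emit P1@[1:4],P3@[4:4]
pos 5 'a': at 1 (via fail)
pos 6 'e': at 3 (via fail)
pos 7 'b': at 4
pos 8 'e': at 5
pos 9 'b': at 4 (via fail)
pos 10 'e': at 5
pos 11 'd': at 6  emit P1@[8:11],P3@[11:11]
pos 12 'b': at 7 (via fail)
pos 13 'd': at 8  emit P3@[13:13]
pos 14 'b': at 9
pos 15 'd': at 10  emit P2@[12:15],P3@[15:15]
pos 16 'e': at 3 (via fail)
pos 17 'a': at 1 (via fail)
pos 18 'a': at 2  emit P0@[17:18]
pos 19 'e': at 3 (via fail)
pos 20 'a': at 1 (via fail)
pos 21 'b': at 7 (via fail)
pos 22 'd': at 8  emit P3@[22:22]
pos 23 'b': at 9
pos 24 'a': at 1 (via fail)
pos 25 'a': at 2  emit P0@[24:25]
pos 26 'a': at 2 (via fail)  emit P0@[25:26]
pos 27 'a': at 2 (via fail)  emit P0@[26:27]
pos 28 'a': at 2 (via fail)  emit P0@[27:28]
pos 29 'd': at 11 (via fail)  emit P3@[29:29]
pos 30 'e': at 3 (via fail)
pos 31 'b': at 4
pos 32 'e': at 5
pos 33 'd': at 6  emit P1@[30:33],P3@[33:33]
pos 34 'b': at 7 (via fail)
pos 35 'c': at 0 (via fail)
pos 36 'e': at 3
pos 37 'b': at 4
pos 38 'e': at 5
pos 39 'd': at 6  emit P1@[36:39],P3@[39:39]
pos 40 'c': at 0 (via fail)
pos 41 'a': at 1
pos 42 'a': at 2  emit P0@[41:42]
pos 43 'e': at 3 (via fail)
pos 44 'b': at 4
pos 45 'e': at 5

All matches (sorted): [[4,1],[4,3],[11,1],[11,3],[13,3],[15,2],[15,3],[18,0],[22,3],[25,0],[26,0],[27,0],[28,0],[29,3],[33,1],[33,3],[39,1],[39,3],[42,0]]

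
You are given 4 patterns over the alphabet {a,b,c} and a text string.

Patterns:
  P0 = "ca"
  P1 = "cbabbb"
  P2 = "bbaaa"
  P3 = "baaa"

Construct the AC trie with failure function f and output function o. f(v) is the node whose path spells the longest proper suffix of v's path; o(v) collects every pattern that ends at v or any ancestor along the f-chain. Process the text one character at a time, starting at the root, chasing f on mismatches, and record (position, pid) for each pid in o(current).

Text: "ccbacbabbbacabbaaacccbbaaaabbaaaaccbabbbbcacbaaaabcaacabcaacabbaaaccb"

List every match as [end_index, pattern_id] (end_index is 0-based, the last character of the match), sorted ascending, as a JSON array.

Build:
Trie (insert patterns):
  0='ε' goto b→8 c→1
  1='c' goto a→2 b→3
  2='ca' goto ·  [P0 ends]
  3='cb' goto a→4
  4='cba' goto b→5
  5='cbab' goto b→6
  6='cbabb' goto b→7
  7='cbabbb' goto ·  [P1 ends]
  8='b' goto a→13 b→9
  9='bb' goto a→10
  10='bba' goto a→11
  11='bbaa' goto a→12
  12='bbaaa' goto ·  [P2 ends]
  13='ba' goto a→14
  14='baa' goto a→15
  15='baaa' goto ·  [P3 ends]

BFS fail/out derivation:
  n1('c'): parent n0 fail=0; on 'c' 0 → fail=0;  out ∅∪∅=∅
  n8('b'): parent n0 fail=0; on 'b' 0 → fail=0;  out ∅∪∅=∅
  n2('ca'): parent n1 fail=0; on 'a' 0 → fail=0;  out {0}∪∅={0}
  n3('cb'): parent n1 fail=0; on 'b' 0 → fail=8;  out ∅∪∅=∅
  n9('bb'): parent n8 fail=0; on 'b' 0 → fail=8;  out ∅∪∅=∅
  n13('ba'): parent n8 fail=0; on 'a' 0 → fail=0;  out ∅∪∅=∅
  n4('cba'): parent n3 fail=8; on 'a' 8 → fail=13;  out ∅∪∅=∅
  n10('bba'): parent n9 fail=8; on 'a' 8 → fail=13;  out ∅∪∅=∅
  n14('baa'): parent n13 fail=0; on 'a' 0 → fail=0;  out ∅∪∅=∅
  n5('cbab'): parent n4 fail=13; on 'b' 13→0 → fail=8;  out ∅∪∅=∅
  n11('bbaa'): parent n10 fail=13; on 'a' 13 → fail=14;  out ∅∪∅=∅
  n15('baaa'): parent n14 fail=0; on 'a' 0 → fail=0;  out {3}∪∅={3}
  n6('cbabb'): parent n5 fail=8; on 'b' 8 → fail=9;  out ∅∪∅=∅
  n12('bbaaa'): parent n11 fail=14; on 'a' 14 → fail=15;  out {2}∪{3}={2,3}
  n7('cbabbb'): parent n6 fail=9; on 'b' 9→8 → fail=9;  out {1}∪∅={1}

Scan:
i=0 'c': node 0→1
i=1 'c': node 1→1 (fail-walked)
i=2 'b': node 1→3
i=3 'a': node 3→4
i=4 'c': node 4→1 (fail-walked)
i=5 'b': node 1→3
i=6 'a': node 3→4
i=7 'b': node 4→5
i=8 'b': node 5→6
i=9 'b': node 6→7  emit P1@[4:9]
i=10 'a': node 7→10 (fail-walked)
i=11 'c': node 10→1 (fail-walked)
i=12 'a': node 1→2  emit P0@[11:12]
i=13 'b': node 2→8 (fail-walked)
i=14 'b': node 8→9
i=15 'a': node 9→10
i=16 'a': node 10→11
i=17 'a': node 11→12  emit P2@[13:17],P3@[14:17]
i=18 'c': node 12→1 (fail-walked)
i=19 'c': node 1→1 (fail-walked)
i=20 'c': node 1→1 (fail-walked)
i=21 'b': node 1→3
i=22 'b': node 3→9 (fail-walked)
i=23 'a': node 9→10
i=24 'a': node 10→11
i=25 'a': node 11→12  emit P2@[21:25],P3@[22:25]
i=26 'a': node 12→0 (fail-walked)
i=27 'b': node 0→8
i=28 'b': node 8→9
i=29 'a': node 9→10
i=30 'a': node 10→11
i=31 'a': node 11→12  emit P2@[27:31],P3@[28:31]
i=32 'a': node 12→0 (fail-walked)
i=33 'c': node 0→1
i=34 'c': node 1→1 (fail-walked)
i=35 'b': node 1→3
i=36 'a': node 3→4
i=37 'b': node 4→5
i=38 'b': node 5→6
i=39 'b': node 6→7  emit P1@[34:39]
i=40 'b': node 7→9 (fail-walked)
i=41 'c': node 9→1 (fail-walked)
i=42 'a': node 1→2  emit P0@[41:42]
i=43 'c': node 2→1 (fail-walked)
i=44 'b': node 1→3
i=45 'a': node 3→4
i=46 'a': node 4→14 (fail-walked)
i=47 'a': node 14→15  emit P3@[44:47]
i=48 'a': node 15→0 (fail-walked)
i=49 'b': node 0→8
i=50 'c': node 8→1 (fail-walked)
i=51 'a': node 1→2  emit P0@[50:51]
i=52 'a': node 2→0 (fail-walked)
i=53 'c': node 0→1
i=54 'a': node 1→2  emit P0@[53:54]
i=55 'b': node 2→8 (fail-walked)
i=56 'c': node 8→1 (fail-walked)
i=57 'a': node 1→2  emit P0@[56:57]
i=58 'a': node 2→0 (fail-walked)
i=59 'c': node 0→1
i=60 'a': node 1→2  emit P0@[59:60]
i=61 'b': node 2→8 (fail-walked)
i=62 'b': node 8→9
i=63 'a': node 9→10
i=64 'a': node 10→11
i=65 'a': node 11→12  emit P2@[61:65],P3@[62:65]
i=66 'c': node 12→1 (fail-walked)
i=67 'c': node 1→1 (fail-walked)
i=68 'b': node 1→3

Result: [[9,1],[12,0],[17,2],[17,3],[25,2],[25,3],[31,2],[31,3],[39,1],[42,0],[47,3],[51,0],[54,0],[57,0],[60,0],[65,2],[65,3]]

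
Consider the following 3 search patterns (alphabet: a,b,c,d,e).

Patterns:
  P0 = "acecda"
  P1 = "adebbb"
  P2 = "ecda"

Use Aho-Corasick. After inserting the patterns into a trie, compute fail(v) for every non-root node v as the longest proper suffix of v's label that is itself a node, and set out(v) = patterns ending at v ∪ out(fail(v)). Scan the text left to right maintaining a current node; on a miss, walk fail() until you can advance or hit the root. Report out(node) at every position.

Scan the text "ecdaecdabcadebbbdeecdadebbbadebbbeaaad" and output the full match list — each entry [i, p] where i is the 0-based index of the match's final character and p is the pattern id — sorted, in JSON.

Construct AC machine:
Trie (insert patterns):
  n0 'ε': a→1 e→12
  n1 'a': c→2 d→7
  n2 'ac': e→3
  n3 'ace': c→4
  n4 'acec': d→5
  n5 'acecd': a→6
  n6 'acecda': ·  [P0 ends]
  n7 'ad': e→8
  n8 'ade': b→9
  n9 'adeb': b→10
  n10 'adebb': b→11
  n11 'adebbb': ·  [P1 ends]
  n12 'e': c→13
  n13 'ec': d→14
  n14 'ecd': a→15
  n15 'ecda': ·  [P2 ends]

BFS fail/out derivation:
  fail(1) 'a': from fail(0)=0 chase 'a': 0 ⇒ 0;  out=∅∪out(0)=∅
  fail(12) 'e': from fail(0)=0 chase 'e': 0 ⇒ 0;  out=∅∪out(0)=∅
  fail(2) 'ac': from fail(1)=0 chase 'c': 0 ⇒ 0;  out=∅∪out(0)=∅
  fail(7) 'ad': from fail(1)=0 chase 'd': 0 ⇒ 0;  out=∅∪out(0)=∅
  fail(13) 'ec': from fail(12)=0 chase 'c': 0 ⇒ 0;  out=∅∪out(0)=∅
  fail(3) 'ace': from fail(2)=0 chase 'e': 0 ⇒ 12;  out=∅∪out(12)=∅
  fail(8) 'ade': from fail(7)=0 chase 'e': 0 ⇒ 12;  out=∅∪out(12)=∅
  fail(14) 'ecd': from fail(13)=0 chase 'd': 0 ⇒ 0;  out=∅∪out(0)=∅
  fail(4) 'acec': from fail(3)=12 chase 'c': 12 ⇒ 13;  out=∅∪out(13)=∅
  fail(9) 'adeb': from fail(8)=12 chase 'b': 12→0 ⇒ 0;  out=∅∪out(0)=∅
  fail(15) 'ecda': from fail(14)=0 chase 'a': 0 ⇒ 1;  out={2}∪out(1)={2}
  fail(5) 'acecd': from fail(4)=13 chase 'd': 13 ⇒ 14;  out=∅∪out(14)=∅
  fail(10) 'adebb': from fail(9)=0 chase 'b': 0 ⇒ 0;  out=∅∪out(0)=∅
  fail(6) 'acecda': from fail(5)=14 chase 'a': 14 ⇒ 15;  out={0}∪out(15)={0,2}
  fail(11) 'adebbb': from fail(10)=0 chase 'b': 0 ⇒ 0;  out={1}∪out(0)={1}

Scan:
i=0 'e': node 0→12
i=1 'c': node 12→13
i=2 'd': node 13→14
i=3 'a': node 14→15  emit P2@[0:3]
i=4 'e': node 15→12 (via fail)
i=5 'c': node 12→13
i=6 'd': node 13→14
i=7 'a': node 14→15  emit P2@[4:7]
i=8 'b': node 15→0 (via fail)
i=9 'c': node 0→0
i=10 'a': node 0→1
i=11 'd': node 1→7
i=12 'e': node 7→8
i=13 'b': node 8→9
i=14 'b': node 9→10
i=15 'b': node 10→11  emit P1@[10:15]
i=16 'd': node 11→0 (via fail)
i=17 'e': node 0→12
i=18 'e': node 12→12 (via fail)
i=19 'c': node 12→13
i=20 'd': node 13→14
i=21 'a': node 14→15  emit P2@[18:21]
i=22 'd': node 15→7 (via fail)
i=23 'e': node 7→8
i=24 'b': node 8→9
i=25 'b': node 9→10
i=26 'b': node 10→11  emit P1@[21:26]
i=27 'a': node 11→1 (via fail)
i=28 'd': node 1→7
i=29 'e': node 7→8
i=30 'b': node 8→9
i=31 'b': node 9→10
i=32 'b': node 10→11  emit P1@[27:32]
i=33 'e': node 11→12 (via fail)
i=34 'a': node 12→1 (via fail)
i=35 'a': node 1→1 (via fail)
i=36 'a': node 1→1 (via fail)
i=37 'd': node 1→7

All matches (sorted): [[3,2],[7,2],[15,1],[21,2],[26,1],[32,1]]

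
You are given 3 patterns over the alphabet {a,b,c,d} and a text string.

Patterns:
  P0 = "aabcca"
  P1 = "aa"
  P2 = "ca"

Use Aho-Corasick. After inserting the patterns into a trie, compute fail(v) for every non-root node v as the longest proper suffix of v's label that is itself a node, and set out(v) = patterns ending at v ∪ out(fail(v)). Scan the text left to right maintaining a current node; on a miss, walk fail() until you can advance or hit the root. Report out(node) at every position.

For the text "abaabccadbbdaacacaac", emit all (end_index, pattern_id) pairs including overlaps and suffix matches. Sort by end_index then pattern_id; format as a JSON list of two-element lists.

Build:
Trie (insert patterns):
  n0 'ε': a→1 c→7
  n1 'a': a→2
  n2 'aa': b→3  [P1 ends]
  n3 'aab': c→4
  n4 'aabc': c→5
  n5 'aabcc': a→6
  n6 'aabcca': ·  [P0 ends]
  n7 'c': a→8
  n8 'ca': ·  [P2 ends]

BFS fail/out derivation:
  fail(1) 'a': from fail(0)=0 chase 'a': 0 ⇒ 0;  out=∅∪out(0)=∅
  fail(7) 'c': from fail(0)=0 chase 'c': 0 ⇒ 0;  out=∅∪out(0)=∅
  fail(2) 'aa': from fail(1)=0 chase 'a': 0 ⇒ 1;  out={1}∪out(1)={1}
  fail(8) 'ca': from fail(7)=0 chase 'a': 0 ⇒ 1;  out={2}∪out(1)={2}
  fail(3) 'aab': from fail(2)=1 chase 'b': 1→0 ⇒ 0;  out=∅∪out(0)=∅
  fail(4) 'aabc': from fail(3)=0 chase 'c': 0 ⇒ 7;  out=∅∪out(7)=∅
  fail(5) 'aabcc': from fail(4)=7 chase 'c': 7→0 ⇒ 7;  out=∅∪out(7)=∅
  fail(6) 'aabcca': from fail(5)=7 chase 'a': 7 ⇒ 8;  out={0}∪out(8)={0,2}

Run:
[0] read 'a'  n0⇒n1
[1] read 'b'  n1⇒n0 ·f
[2] read 'a'  n0⇒n1
[3] read 'a'  n1⇒n2  → match P1@[2:3]
[4] read 'b'  n2⇒n3
[5] read 'c'  n3⇒n4
[6] read 'c'  n4⇒n5
[7] read 'a'  n5⇒n6  → match P0@[2:7],P2@[6:7]
[8] read 'd'  n6⇒n0 ·f
[9] read 'b'  n0⇒n0
[10] read 'b'  n0⇒n0
[11] read 'd'  n0⇒n0
[12] read 'a'  n0⇒n1
[13] read 'a'  n1⇒n2  → match P1@[12:13]
[14] read 'c'  n2⇒n7 ·f
[15] read 'a'  n7⇒n8  → match P2@[14:15]
[16] read 'c'  n8⇒n7 ·f
[17] read 'a'  n7⇒n8  → match P2@[16:17]
[18] read 'a'  n8⇒n2 ·f  → match P1@[17:18]
[19] read 'c'  n2⇒n7 ·f

All matches (sorted): [[3,1],[7,0],[7,2],[13,1],[15,2],[17,2],[18,1]]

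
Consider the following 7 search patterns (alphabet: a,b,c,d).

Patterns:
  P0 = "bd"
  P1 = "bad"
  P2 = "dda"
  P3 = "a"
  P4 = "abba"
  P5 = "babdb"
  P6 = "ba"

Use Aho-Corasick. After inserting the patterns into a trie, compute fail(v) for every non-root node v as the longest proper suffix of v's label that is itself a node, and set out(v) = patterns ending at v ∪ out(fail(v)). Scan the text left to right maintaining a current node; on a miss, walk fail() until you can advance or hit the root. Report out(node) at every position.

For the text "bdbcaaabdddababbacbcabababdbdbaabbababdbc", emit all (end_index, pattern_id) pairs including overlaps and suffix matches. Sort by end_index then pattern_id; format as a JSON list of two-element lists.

Construct AC machine:
Trie nodes:
  n0 'ε': a→8 b→1 d→5
  n1 'b': a→3 d→2
  n2 'bd': ·  [P0 ends]
  n3 'ba': b→12 d→4  [P6 ends]
  n4 'bad': ·  [P1 ends]
  n5 'd': d→6
  n6 'dd': a→7
  n7 'dda': ·  [P2 ends]
  n8 'a': b→9  [P3 ends]
  n9 'ab': b→10
  n10 'abb': a→11
  n11 'abba': ·  [P4 ends]
  n12 'bab': d→13
  n13 'babd': b→14
  n14 'babdb': ·  [P5 ends]

Failure links (BFS by depth):
  n1('b'): parent n0 fail=0; on 'b' 0 → fail=0;  out ∅∪∅=∅
  n5('d'): parent n0 fail=0; on 'd' 0 → fail=0;  out ∅∪∅=∅
  n8('a'): parent n0 fail=0; on 'a' 0 → fail=0;  out {3}∪∅={3}
  n2('bd'): parent n1 fail=0; on 'd' 0 → fail=5;  out {0}∪∅={0}
  n3('ba'): parent n1 fail=0; on 'a' 0 → fail=8;  out {6}∪{3}={3,6}
  n6('dd'): parent n5 fail=0; on 'd' 0 → fail=5;  out ∅∪∅=∅
  n9('ab'): parent n8 fail=0; on 'b' 0 → fail=1;  out ∅∪∅=∅
  n4('bad'): parent n3 fail=8; on 'd' 8→0 → fail=5;  out {1}∪∅={1}
  n7('dda'): parent n6 fail=5; on 'a' 5→0 → fail=8;  out {2}∪{3}={2,3}
  n10('abb'): parent n9 fail=1; on 'b' 1→0 → fail=1;  out ∅∪∅=∅
  n12('bab'): parent n3 fail=8; on 'b' 8 → fail=9;  out ∅∪∅=∅
  n11('abba'): parent n10 fail=1; on 'a' 1 → fail=3;  out {4}∪{3,6}={3,4,6}
  n13('babd'): parent n12 fail=9; on 'd' 9→1 → fail=2;  out ∅∪{0}={0}
  n14('babdb'): parent n13 fail=2; on 'b' 2→5→0 → fail=1;  out {5}∪∅={5}

Run:
i=0 'b': node 0→1
i=1 'd': node 1→2  → match P0@[0:1]
i=2 'b': node 2→1 (via fail)
i=3 'c': node 1→0 (via fail)
i=4 'a': node 0→8  → match P3@[4:4]
i=5 'a': node 8→8 (via fail)  → match P3@[5:5]
i=6 'a': node 8→8 (via fail)  → match P3@[6:6]
i=7 'b': node 8→9
i=8 'd': node 9→2 (via fail)  → match P0@[7:8]
i=9 'd': node 2→6 (via fail)
i=10 'd': node 6→6 (via fail)
i=11 'a': node 6→7  → match P2@[9:11],P3@[11:11]
i=12 'b': node 7→9 (via fail)
i=13 'a': node 9→3 (via fail)  → match P3@[13:13],P6@[12:13]
i=14 'b': node 3→12
i=15 'b': node 12→10 (via fail)
i=16 'a': node 10→11  → match P3@[16:16],P4@[13:16],P6@[15:16]
i=17 'c': node 11→0 (via fail)
i=18 'b': node 0→1
i=19 'c': node 1→0 (via fail)
i=20 'a': node 0→8  → match P3@[20:20]
i=21 'b': node 8→9
i=22 'a': node 9→3 (via fail)  → match P3@[22:22],P6@[21:22]
i=23 'b': node 3→12
i=24 'a': node 12→3 (via fail)  → match P3@[24:24],P6@[23:24]
i=25 'b': node 3→12
i=26 'd': node 12→13  → match P0@[25:26]
i=27 'b': node 13→14  → match P5@[23:27]
i=28 'd': node 14→2 (via fail)  → match P0@[27:28]
i=29 'b': node 2→1 (via fail)
i=30 'a': node 1→3  → match P3@[30:30],P6@[29:30]
i=31 'a': node 3→8 (via fail)  → match P3@[31:31]
i=32 'b': node 8→9
i=33 'b': node 9→10
i=34 'a': node 10→11  → match P3@[34:34],P4@[31:34],P6@[33:34]
i=35 'b': node 11→12 (via fail)
i=36 'a': node 12→3 (via fail)  → match P3@[36:36],P6@[35:36]
i=37 'b': node 3→12
i=38 'd': node 12→13  → match P0@[37:38]
i=39 'b': node 13→14  → match P5@[35:39]
i=40 'c': node 14→0 (via fail)

Result: [[1,0],[4,3],[5,3],[6,3],[8,0],[11,2],[11,3],[13,3],[13,6],[16,3],[16,4],[16,6],[20,3],[22,3],[22,6],[24,3],[24,6],[26,0],[27,5],[28,0],[30,3],[30,6],[31,3],[34,3],[34,4],[34,6],[36,3],[36,6],[38,0],[39,5]]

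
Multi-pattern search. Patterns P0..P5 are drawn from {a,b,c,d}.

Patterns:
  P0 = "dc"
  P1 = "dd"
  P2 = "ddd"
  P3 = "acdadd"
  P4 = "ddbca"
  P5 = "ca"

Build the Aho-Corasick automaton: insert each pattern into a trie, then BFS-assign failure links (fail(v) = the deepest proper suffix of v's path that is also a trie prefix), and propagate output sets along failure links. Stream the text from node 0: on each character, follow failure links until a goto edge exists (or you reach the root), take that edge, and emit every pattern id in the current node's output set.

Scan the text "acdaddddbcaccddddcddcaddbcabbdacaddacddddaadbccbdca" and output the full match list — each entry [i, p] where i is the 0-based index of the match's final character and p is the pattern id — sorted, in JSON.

Build:
Trie (insert patterns):
  0='ε' goto a→5 c→14 d→1
  1='d' goto c→2 d→3
  2='dc' goto ·  ←P0
  3='dd' goto b→11 d→4  ←P1
  4='ddd' goto ·  ←P2
  5='a' goto c→6
  6='ac' goto d→7
  7='acd' goto a→8
  8='acda' goto d→9
  9='acdad' goto d→10
  10='acdadd' goto ·  ←P3
  11='ddb' goto c→12
  12='ddbc' goto a→13
  13='ddbca' goto ·  ←P4
  14='c' goto a→15
  15='ca' goto ·  ←P5

Failure links (BFS by depth):
  n1('d'): parent n0 fail=0; on 'd' 0 → fail=0;  out ∅∪∅=∅
  n5('a'): parent n0 fail=0; on 'a' 0 → fail=0;  out ∅∪∅=∅
  n14('c'): parent n0 fail=0; on 'c' 0 → fail=0;  out ∅∪∅=∅
  n2('dc'): parent n1 fail=0; on 'c' 0 → fail=14;  out {0}∪∅={0}
  n3('dd'): parent n1 fail=0; on 'd' 0 → fail=1;  out {1}∪∅={1}
  n6('ac'): parent n5 fail=0; on 'c' 0 → fail=14;  out ∅∪∅=∅
  n15('ca'): parent n14 fail=0; on 'a' 0 → fail=5;  out {5}∪∅={5}
  n4('ddd'): parent n3 fail=1; on 'd' 1 → fail=3;  out {2}∪{1}={1,2}
  n7('acd'): parent n6 fail=14; on 'd' 14→0 → fail=1;  out ∅∪∅=∅
  n11('ddb'): parent n3 fail=1; on 'b' 1→0 → fail=0;  out ∅∪∅=∅
  n8('acda'): parent n7 fail=1; on 'a' 1→0 → fail=5;  out ∅∪∅=∅
  n12('ddbc'): parent n11 fail=0; on 'c' 0 → fail=14;  out ∅∪∅=∅
  n9('acdad'): parent n8 fail=5; on 'd' 5→0 → fail=1;  out ∅∪∅=∅
  n13('ddbca'): parent n12 fail=14; on 'a' 14 → fail=15;  out {4}∪{5}={4,5}
  n10('acdadd'): parent n9 fail=1; on 'd' 1 → fail=3;  out {3}∪{1}={1,3}

Run:
i=0 'a': node 0→5
i=1 'c': node 5→6
i=2 'd': node 6→7
i=3 'a': node 7→8
i=4 'd': node 8→9
i=5 'd': node 9→10  → match P1@[4:5],P3@[0:5]
i=6 'd': node 10→4 (fail-walked)  → match P1@[5:6],P2@[4:6]
i=7 'd': node 4→4 (fail-walked)  → match P1@[6:7],P2@[5:7]
i=8 'b': node 4→11 (fail-walked)
i=9 'c': node 11→12
i=10 'a': node 12→13  → match P4@[6:10],P5@[9:10]
i=11 'c': node 13→6 (fail-walked)
i=12 'c': node 6→14 (fail-walked)
i=13 'd': node 14→1 (fail-walked)
i=14 'd': node 1→3  → match P1@[13:14]
i=15 'd': node 3→4  → match P1@[14:15],P2@[13:15]
i=16 'd': node 4→4 (fail-walked)  → match P1@[15:16],P2@[14:16]
i=17 'c': node 4→2 (fail-walked)  → match P0@[16:17]
i=18 'd': node 2→1 (fail-walked)
i=19 'd': node 1→3  → match P1@[18:19]
i=20 'c': node 3→2 (fail-walked)  → match P0@[19:20]
i=21 'a': node 2→15 (fail-walked)  → match P5@[20:21]
i=22 'd': node 15→1 (fail-walked)
i=23 'd': node 1→3  → match P1@[22:23]
i=24 'b': node 3→11
i=25 'c': node 11→12
i=26 'a': node 12→13  → match P4@[22:26],P5@[25:26]
i=27 'b': node 13→0 (fail-walked)
i=28 'b': node 0→0
i=29 'd': node 0→1
i=30 'a': node 1→5 (fail-walked)
i=31 'c': node 5→6
i=32 'a': node 6→15 (fail-walked)  → match P5@[31:32]
i=33 'd': node 15→1 (fail-walked)
i=34 'd': node 1→3  → match P1@[33:34]
i=35 'a': node 3→5 (fail-walked)
i=36 'c': node 5→6
i=37 'd': node 6→7
i=38 'd': node 7→3 (fail-walked)  → match P1@[37:38]
i=39 'd': node 3→4  → match P1@[38:39],P2@[37:39]
i=40 'd': node 4→4 (fail-walked)  → match P1@[39:40],P2@[38:40]
i=41 'a': node 4→5 (fail-walked)
i=42 'a': node 5→5 (fail-walked)
i=43 'd': node 5→1 (fail-walked)
i=44 'b': node 1→0 (fail-walked)
i=45 'c': node 0→14
i=46 'c': node 14→14 (fail-walked)
i=47 'b': node 14→0 (fail-walked)
i=48 'd': node 0→1
i=49 'c': node 1→2  → match P0@[48:49]
i=50 'a': node 2→15 (fail-walked)  → match P5@[49:50]

All matches (sorted): [[5,1],[5,3],[6,1],[6,2],[7,1],[7,2],[10,4],[10,5],[14,1],[15,1],[15,2],[16,1],[16,2],[17,0],[19,1],[20,0],[21,5],[23,1],[26,4],[26,5],[32,5],[34,1],[38,1],[39,1],[39,2],[40,1],[40,2],[49,0],[50,5]]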